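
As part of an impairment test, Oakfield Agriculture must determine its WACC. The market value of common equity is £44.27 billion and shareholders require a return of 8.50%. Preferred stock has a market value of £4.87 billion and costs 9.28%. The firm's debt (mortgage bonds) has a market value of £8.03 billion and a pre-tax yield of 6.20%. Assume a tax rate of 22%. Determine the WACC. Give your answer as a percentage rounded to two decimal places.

Total capital V = 44.27 + 4.87 + 8.03 = 57.17.
Equity: weight = 44.27/57.17 = 0.7744; cost = 8.5%.
Preferred: weight = 4.87/57.17 = 0.0852; cost = 9.28%.
Mortgage bonds: weight = 8.03/57.17 = 0.1405; after-tax cost = 6.2% × (1 − 22%) = 4.8360%.
WACC = 0.7744 × 8.5000% + 0.0852 × 9.2800% + 0.1405 × 4.8360% = 8.0518%.

8.05%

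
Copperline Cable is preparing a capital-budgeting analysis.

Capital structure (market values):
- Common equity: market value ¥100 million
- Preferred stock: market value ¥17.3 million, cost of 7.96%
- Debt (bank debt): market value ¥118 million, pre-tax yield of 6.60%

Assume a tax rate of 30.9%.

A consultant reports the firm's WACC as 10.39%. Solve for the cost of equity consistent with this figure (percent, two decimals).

17.69%

Total capital V = 100 + 17.3 + 118 = 235.3.
Equity weight = 100/235.3 = 0.4250.
Preferred weight = 17.3/235.3 = 0.0735.
Bank debt weight = 118/235.3 = 0.5015.
Debt contribution = 0.5015 × 6.6% × (1 − 30.9%) = 2.2871%.
Preferred contribution = 0.0735 × 7.96% = 0.5852%.
Required equity contribution = 10.39% − 2.8723% = 7.5177%.
Re = 7.5177% / 0.4250 = 17.6891%.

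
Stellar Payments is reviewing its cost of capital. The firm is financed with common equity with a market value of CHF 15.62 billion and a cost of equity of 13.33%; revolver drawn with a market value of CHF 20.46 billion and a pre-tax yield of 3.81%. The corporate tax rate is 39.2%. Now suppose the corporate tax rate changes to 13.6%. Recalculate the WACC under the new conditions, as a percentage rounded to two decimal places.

After the change:
Total capital V = 15.62 + 20.46 = 36.08.
Equity: weight = 15.62/36.08 = 0.4329; cost = 13.33%.
Revolver drawn: weight = 20.46/36.08 = 0.5671; after-tax cost = 3.81% × (1 − 13.6%) = 3.2918%.
WACC = 0.4329 × 13.3300% + 0.5671 × 3.2918% = 7.6376%.

7.64%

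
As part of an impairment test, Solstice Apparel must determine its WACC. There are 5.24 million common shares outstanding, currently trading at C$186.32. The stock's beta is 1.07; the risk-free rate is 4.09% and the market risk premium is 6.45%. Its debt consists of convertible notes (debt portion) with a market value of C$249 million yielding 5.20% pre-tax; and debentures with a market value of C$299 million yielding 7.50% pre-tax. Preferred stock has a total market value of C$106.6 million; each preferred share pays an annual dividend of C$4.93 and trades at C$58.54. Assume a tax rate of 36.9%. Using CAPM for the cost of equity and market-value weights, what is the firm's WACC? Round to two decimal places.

Cost of equity via CAPM: Re = 4.09% + 1.07 × 6.45% = 10.9915%.
Cost of preferred: Rp = 4.93 / 58.54 = 8.4216%.
Market value of equity E = 186.32 × 5.24m = 976.3168m.
Total capital V = 976.3168 + 106.6 + 249 + 299 = 1630.9168.
Equity: weight = 976.3168/1630.9168 = 0.5986; cost = 10.9915%.
Preferred: weight = 106.6/1630.9168 = 0.0654; cost = 8.4216%.
Convertible notes (debt portion): weight = 249/1630.9168 = 0.1527; after-tax cost = 5.2% × (1 − 36.9%) = 3.2812%.
Debentures: weight = 299/1630.9168 = 0.1833; after-tax cost = 7.5% × (1 − 36.9%) = 4.7325%.
WACC = 0.5986 × 10.9915% + 0.0654 × 8.4216% + 0.1527 × 3.2812% + 0.1833 × 4.7325% = 8.4989%.

8.50%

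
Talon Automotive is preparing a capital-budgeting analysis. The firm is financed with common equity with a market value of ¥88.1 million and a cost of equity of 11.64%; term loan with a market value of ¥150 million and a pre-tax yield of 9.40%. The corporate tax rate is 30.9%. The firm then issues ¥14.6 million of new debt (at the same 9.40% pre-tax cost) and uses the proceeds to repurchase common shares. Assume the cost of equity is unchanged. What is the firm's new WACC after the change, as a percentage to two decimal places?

8.08%

After the change:
Total capital V = 73.5 + 164.6 = 238.1.
Equity: weight = 73.5/238.1 = 0.3087; cost = 11.64%.
Term loan: weight = 164.6/238.1 = 0.6913; after-tax cost = 9.4% × (1 − 30.9%) = 6.4954%.
WACC = 0.3087 × 11.6400% + 0.6913 × 6.4954% = 8.0835%.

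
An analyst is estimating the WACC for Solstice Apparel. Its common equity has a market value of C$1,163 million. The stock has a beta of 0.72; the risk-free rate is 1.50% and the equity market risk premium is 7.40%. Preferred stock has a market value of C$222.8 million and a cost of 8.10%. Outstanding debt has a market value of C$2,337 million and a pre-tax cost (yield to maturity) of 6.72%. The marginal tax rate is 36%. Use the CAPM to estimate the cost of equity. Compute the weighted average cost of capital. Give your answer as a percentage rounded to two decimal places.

5.32%

Cost of equity via CAPM: Re = 1.5% + 0.72 × 7.4% = 6.8280%.
Total capital V = 1163 + 222.8 + 2337 = 3722.8.
Equity: weight = 1163/3722.8 = 0.3124; cost = 6.828%.
Preferred: weight = 222.8/3722.8 = 0.0598; cost = 8.1%.
Debt: weight = 2337/3722.8 = 0.6278; after-tax cost = 6.72% × (1 − 36%) = 4.3008%.
WACC = 0.3124 × 6.8280% + 0.0598 × 8.1000% + 0.6278 × 4.3008% = 5.3177%.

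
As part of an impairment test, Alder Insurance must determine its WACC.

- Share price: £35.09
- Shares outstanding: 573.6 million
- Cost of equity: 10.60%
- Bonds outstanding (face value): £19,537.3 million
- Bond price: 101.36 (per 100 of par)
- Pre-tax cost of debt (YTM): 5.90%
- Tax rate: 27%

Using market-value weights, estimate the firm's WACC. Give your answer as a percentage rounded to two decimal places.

Market value of equity E = 35.09 × 573.6m = 20127.624m. Market value of debt D = 19537.3m × 101.36/100 = 19803.00728m.
Total capital V = 20127.624 + 19803.00728 = 39930.63128.
Equity: weight = 20127.624/39930.63128 = 0.5041; cost = 10.6%.
Bonds outstanding: weight = 19803.00728/39930.63128 = 0.4959; after-tax cost = 5.9% × (1 − 27%) = 4.3070%.
WACC = 0.5041 × 10.6000% + 0.4959 × 4.3070% = 7.4791%.

7.48%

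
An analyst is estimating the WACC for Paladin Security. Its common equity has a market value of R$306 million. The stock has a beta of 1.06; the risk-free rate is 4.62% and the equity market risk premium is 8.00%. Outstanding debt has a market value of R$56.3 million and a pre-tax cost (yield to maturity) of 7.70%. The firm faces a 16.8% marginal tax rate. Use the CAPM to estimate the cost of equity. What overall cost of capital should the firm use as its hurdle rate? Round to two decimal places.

12.06%

Cost of equity via CAPM: Re = 4.62% + 1.06 × 8.0% = 13.1000%.
Total capital V = 306 + 56.3 = 362.3.
Equity: weight = 306/362.3 = 0.8446; cost = 13.1%.
Debt: weight = 56.3/362.3 = 0.1554; after-tax cost = 7.7% × (1 − 16.8%) = 6.4064%.
WACC = 0.8446 × 13.1000% + 0.1554 × 6.4064% = 12.0598%.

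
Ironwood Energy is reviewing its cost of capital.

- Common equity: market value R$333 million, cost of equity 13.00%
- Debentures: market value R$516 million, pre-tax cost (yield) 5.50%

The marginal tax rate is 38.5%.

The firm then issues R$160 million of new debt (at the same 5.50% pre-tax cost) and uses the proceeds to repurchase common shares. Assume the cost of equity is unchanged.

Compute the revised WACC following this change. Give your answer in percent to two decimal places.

5.34%

After the change:
Total capital V = 173 + 676 = 849.
Equity: weight = 173/849 = 0.2038; cost = 13%.
Debentures: weight = 676/849 = 0.7962; after-tax cost = 5.5% × (1 − 38.5%) = 3.3825%.
WACC = 0.2038 × 13.0000% + 0.7962 × 3.3825% = 5.3422%.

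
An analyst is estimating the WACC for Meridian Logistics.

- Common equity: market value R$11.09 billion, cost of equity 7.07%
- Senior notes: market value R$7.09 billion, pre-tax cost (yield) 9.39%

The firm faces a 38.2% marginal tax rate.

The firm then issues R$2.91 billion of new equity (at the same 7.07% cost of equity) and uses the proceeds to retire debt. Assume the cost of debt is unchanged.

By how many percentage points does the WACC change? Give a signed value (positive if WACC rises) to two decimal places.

+0.20 pp

Current WACC:
Total capital V = 11.09 + 7.09 = 18.18.
Equity: weight = 11.09/18.18 = 0.6100; cost = 7.07%.
Senior notes: weight = 7.09/18.18 = 0.3900; after-tax cost = 9.39% × (1 − 38.2%) = 5.8030%.
WACC = 0.6100 × 7.0700% + 0.3900 × 5.8030% = 6.5759%.
After the change:
Total capital V = 14 + 4.18 = 18.18.
Equity: weight = 14/18.18 = 0.7701; cost = 7.07%.
Senior notes: weight = 4.18/18.18 = 0.2299; after-tax cost = 9.39% × (1 − 38.2%) = 5.8030%.
WACC = 0.7701 × 7.0700% + 0.2299 × 5.8030% = 6.7787%.
Change in WACC = 6.7787% − 6.5759% = 0.2028 pp.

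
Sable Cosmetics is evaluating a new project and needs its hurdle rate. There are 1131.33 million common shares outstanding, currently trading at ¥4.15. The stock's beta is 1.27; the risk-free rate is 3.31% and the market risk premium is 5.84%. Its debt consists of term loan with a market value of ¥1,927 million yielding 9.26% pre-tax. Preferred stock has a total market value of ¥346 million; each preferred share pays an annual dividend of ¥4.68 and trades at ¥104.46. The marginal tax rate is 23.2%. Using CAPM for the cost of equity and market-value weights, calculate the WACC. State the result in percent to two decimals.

9.42%

Cost of equity via CAPM: Re = 3.31% + 1.27 × 5.84% = 10.7268%.
Cost of preferred: Rp = 4.68 / 104.46 = 4.4802%.
Market value of equity E = 4.15 × 1131.33m = 4695.0195m.
Total capital V = 4695.0195 + 346 + 1927 = 6968.0195.
Equity: weight = 4695.0195/6968.0195 = 0.6738; cost = 10.7268%.
Preferred: weight = 346/6968.0195 = 0.0497; cost = 4.4802%.
Term loan: weight = 1927/6968.0195 = 0.2765; after-tax cost = 9.26% × (1 − 23.2%) = 7.1117%.
WACC = 0.6738 × 10.7268% + 0.0497 × 4.4802% + 0.2765 × 7.1117% = 9.4169%.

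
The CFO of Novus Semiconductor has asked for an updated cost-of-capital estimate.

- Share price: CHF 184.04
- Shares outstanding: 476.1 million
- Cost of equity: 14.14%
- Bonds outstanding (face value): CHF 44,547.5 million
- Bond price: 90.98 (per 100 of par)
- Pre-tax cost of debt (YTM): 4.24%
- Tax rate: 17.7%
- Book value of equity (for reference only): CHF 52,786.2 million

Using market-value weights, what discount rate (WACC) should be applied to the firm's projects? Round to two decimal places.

Market value of equity E = 184.04 × 476.1m = 87621.444m. Market value of debt D = 44547.5m × 90.98/100 = 40529.3155m.
Total capital V = 87621.444 + 40529.3155 = 128150.7595.
Equity: weight = 87621.444/128150.7595 = 0.6837; cost = 14.14%.
Bonds outstanding: weight = 40529.3155/128150.7595 = 0.3163; after-tax cost = 4.24% × (1 − 17.7%) = 3.4895%.
WACC = 0.6837 × 14.1400% + 0.3163 × 3.4895% = 10.7716%.

10.77%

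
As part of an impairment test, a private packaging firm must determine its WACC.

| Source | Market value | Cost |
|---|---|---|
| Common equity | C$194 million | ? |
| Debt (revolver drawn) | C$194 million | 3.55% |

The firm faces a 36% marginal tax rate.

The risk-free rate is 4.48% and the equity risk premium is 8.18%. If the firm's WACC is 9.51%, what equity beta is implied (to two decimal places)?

1.50

Total capital V = 194 + 194 = 388.
Equity weight = 194/388 = 0.5000.
Revolver drawn weight = 194/388 = 0.5000.
Debt contribution = 0.5000 × 3.55% × (1 − 36%) = 1.1360%.
Required equity contribution = 9.51% − 1.1360% = 8.3740%  ⇒  Re = 16.7480%.
CAPM: 16.7480% = 4.48% + β × 8.18%  ⇒  β = 1.4998.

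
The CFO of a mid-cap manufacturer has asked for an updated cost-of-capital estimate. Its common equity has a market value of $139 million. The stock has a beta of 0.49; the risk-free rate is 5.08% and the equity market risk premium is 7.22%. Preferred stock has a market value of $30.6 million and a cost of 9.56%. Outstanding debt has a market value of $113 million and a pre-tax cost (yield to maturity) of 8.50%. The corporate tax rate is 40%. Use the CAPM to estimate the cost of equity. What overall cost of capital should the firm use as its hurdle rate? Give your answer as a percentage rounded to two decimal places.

Cost of equity via CAPM: Re = 5.08% + 0.49 × 7.22% = 8.6178%.
Total capital V = 139 + 30.6 + 113 = 282.6.
Equity: weight = 139/282.6 = 0.4919; cost = 8.6178%.
Preferred: weight = 30.6/282.6 = 0.1083; cost = 9.56%.
Debt: weight = 113/282.6 = 0.3999; after-tax cost = 8.5% × (1 − 40%) = 5.1000%.
WACC = 0.4919 × 8.6178% + 0.1083 × 9.5600% + 0.3999 × 5.1000% = 7.3132%.

7.31%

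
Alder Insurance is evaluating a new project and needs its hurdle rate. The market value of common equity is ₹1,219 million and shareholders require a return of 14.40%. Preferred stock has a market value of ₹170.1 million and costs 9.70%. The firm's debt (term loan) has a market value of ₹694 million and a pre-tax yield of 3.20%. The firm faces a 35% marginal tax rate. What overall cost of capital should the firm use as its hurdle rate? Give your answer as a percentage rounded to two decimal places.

Total capital V = 1219 + 170.1 + 694 = 2083.1.
Equity: weight = 1219/2083.1 = 0.5852; cost = 14.4%.
Preferred: weight = 170.1/2083.1 = 0.0817; cost = 9.7%.
Term loan: weight = 694/2083.1 = 0.3332; after-tax cost = 3.2% × (1 − 35%) = 2.0800%.
WACC = 0.5852 × 14.4000% + 0.0817 × 9.7000% + 0.3332 × 2.0800% = 9.9117%.

9.91%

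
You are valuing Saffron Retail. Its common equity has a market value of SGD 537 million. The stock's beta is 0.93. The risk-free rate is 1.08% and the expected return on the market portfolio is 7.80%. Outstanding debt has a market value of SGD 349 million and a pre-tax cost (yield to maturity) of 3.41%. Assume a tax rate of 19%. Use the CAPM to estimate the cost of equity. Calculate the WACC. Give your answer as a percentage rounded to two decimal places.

5.53%

Market risk premium = 7.8% − 1.08% = 6.72%.
Cost of equity via CAPM: Re = 1.08% + 0.93 × 6.72% = 7.3296%.
Total capital V = 537 + 349 = 886.
Equity: weight = 537/886 = 0.6061; cost = 7.3296%.
Debt: weight = 349/886 = 0.3939; after-tax cost = 3.41% × (1 − 19%) = 2.7621%.
WACC = 0.6061 × 7.3296% + 0.3939 × 2.7621% = 5.5304%.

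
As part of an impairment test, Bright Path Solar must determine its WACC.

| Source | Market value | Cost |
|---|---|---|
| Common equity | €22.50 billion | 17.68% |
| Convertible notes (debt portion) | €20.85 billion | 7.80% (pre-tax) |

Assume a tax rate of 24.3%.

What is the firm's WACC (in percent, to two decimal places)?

Total capital V = 22.5 + 20.85 = 43.35.
Equity: weight = 22.5/43.35 = 0.5190; cost = 17.68%.
Convertible notes (debt portion): weight = 20.85/43.35 = 0.4810; after-tax cost = 7.8% × (1 − 24.3%) = 5.9046%.
WACC = 0.5190 × 17.6800% + 0.4810 × 5.9046% = 12.0164%.

12.02%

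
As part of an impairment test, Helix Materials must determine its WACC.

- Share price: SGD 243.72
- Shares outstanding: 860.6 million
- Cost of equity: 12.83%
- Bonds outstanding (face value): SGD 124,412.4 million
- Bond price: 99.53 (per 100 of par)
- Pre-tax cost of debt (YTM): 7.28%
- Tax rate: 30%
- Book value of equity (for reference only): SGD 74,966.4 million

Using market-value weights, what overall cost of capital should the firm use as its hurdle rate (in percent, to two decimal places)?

Market value of equity E = 243.72 × 860.6m = 209745.432m. Market value of debt D = 124412.4m × 99.53/100 = 123827.66172m.
Total capital V = 209745.432 + 123827.66172 = 333573.09372.
Equity: weight = 209745.432/333573.09372 = 0.6288; cost = 12.83%.
Bonds outstanding: weight = 123827.66172/333573.09372 = 0.3712; after-tax cost = 7.28% × (1 − 30%) = 5.0960%.
WACC = 0.6288 × 12.8300% + 0.3712 × 5.0960% = 9.9590%.

9.96%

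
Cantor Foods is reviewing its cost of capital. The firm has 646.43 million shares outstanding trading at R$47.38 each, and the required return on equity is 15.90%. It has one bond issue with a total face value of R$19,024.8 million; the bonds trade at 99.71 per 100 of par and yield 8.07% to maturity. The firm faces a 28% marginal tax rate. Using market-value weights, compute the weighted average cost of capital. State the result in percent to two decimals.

Market value of equity E = 47.38 × 646.43m = 30627.8534m. Market value of debt D = 19024.8m × 99.71/100 = 18969.62808m.
Total capital V = 30627.8534 + 18969.62808 = 49597.48148.
Equity: weight = 30627.8534/49597.48148 = 0.6175; cost = 15.9%.
Bonds outstanding: weight = 18969.62808/49597.48148 = 0.3825; after-tax cost = 8.07% × (1 − 28%) = 5.8104%.
WACC = 0.6175 × 15.9000% + 0.3825 × 5.8104% = 12.0410%.

12.04%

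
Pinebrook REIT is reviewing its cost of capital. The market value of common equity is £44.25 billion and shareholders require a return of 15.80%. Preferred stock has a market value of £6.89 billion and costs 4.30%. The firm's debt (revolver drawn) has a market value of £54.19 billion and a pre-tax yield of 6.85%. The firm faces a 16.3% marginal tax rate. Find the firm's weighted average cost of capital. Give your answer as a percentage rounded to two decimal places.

9.87%

Total capital V = 44.25 + 6.89 + 54.19 = 105.33.
Equity: weight = 44.25/105.33 = 0.4201; cost = 15.8%.
Preferred: weight = 6.89/105.33 = 0.0654; cost = 4.3%.
Revolver drawn: weight = 54.19/105.33 = 0.5145; after-tax cost = 6.85% × (1 − 16.3%) = 5.7334%.
WACC = 0.4201 × 15.8000% + 0.0654 × 4.3000% + 0.5145 × 5.7334% = 9.8687%.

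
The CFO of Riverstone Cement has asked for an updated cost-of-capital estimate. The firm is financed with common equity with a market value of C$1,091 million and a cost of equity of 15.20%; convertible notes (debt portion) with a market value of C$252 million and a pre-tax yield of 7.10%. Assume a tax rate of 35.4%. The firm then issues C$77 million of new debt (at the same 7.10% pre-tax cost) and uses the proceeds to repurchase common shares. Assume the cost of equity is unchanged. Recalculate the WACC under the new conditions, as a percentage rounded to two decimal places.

After the change:
Total capital V = 1014 + 329 = 1343.
Equity: weight = 1014/1343 = 0.7550; cost = 15.2%.
Convertible notes (debt portion): weight = 329/1343 = 0.2450; after-tax cost = 7.1% × (1 − 35.4%) = 4.5866%.
WACC = 0.7550 × 15.2000% + 0.2450 × 4.5866% = 12.6000%.

12.60%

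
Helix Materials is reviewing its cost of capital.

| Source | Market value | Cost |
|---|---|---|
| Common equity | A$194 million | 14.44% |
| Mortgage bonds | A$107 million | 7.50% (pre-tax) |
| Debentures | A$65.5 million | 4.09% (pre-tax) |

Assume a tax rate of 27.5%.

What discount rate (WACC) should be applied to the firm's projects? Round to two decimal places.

9.76%

Total capital V = 194 + 107 + 65.5 = 366.5.
Equity: weight = 194/366.5 = 0.5293; cost = 14.44%.
Mortgage bonds: weight = 107/366.5 = 0.2920; after-tax cost = 7.5% × (1 − 27.5%) = 5.4375%.
Debentures: weight = 65.5/366.5 = 0.1787; after-tax cost = 4.09% × (1 − 27.5%) = 2.9652%.
WACC = 0.5293 × 14.4400% + 0.2920 × 5.4375% + 0.1787 × 2.9652% = 9.7610%.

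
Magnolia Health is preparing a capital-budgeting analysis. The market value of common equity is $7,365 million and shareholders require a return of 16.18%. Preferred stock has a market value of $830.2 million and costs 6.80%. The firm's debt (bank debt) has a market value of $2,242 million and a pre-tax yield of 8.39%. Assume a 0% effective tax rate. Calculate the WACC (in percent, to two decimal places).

Total capital V = 7365 + 830.2 + 2242 = 10437.2.
Equity: weight = 7365/10437.2 = 0.7056; cost = 16.18%.
Preferred: weight = 830.2/10437.2 = 0.0795; cost = 6.8%.
Bank debt: weight = 2242/10437.2 = 0.2148; after-tax cost = 8.39% × (1 − 0%) = 8.3900%.
WACC = 0.7056 × 16.1800% + 0.0795 × 6.8000% + 0.2148 × 8.3900% = 13.7605%.

13.76%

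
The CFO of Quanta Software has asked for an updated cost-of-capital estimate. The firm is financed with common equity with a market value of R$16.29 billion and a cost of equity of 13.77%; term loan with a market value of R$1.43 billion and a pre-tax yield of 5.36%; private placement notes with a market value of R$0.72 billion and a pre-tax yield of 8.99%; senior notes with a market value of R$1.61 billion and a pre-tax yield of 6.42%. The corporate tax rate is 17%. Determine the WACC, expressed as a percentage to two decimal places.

Total capital V = 16.29 + 1.43 + 0.72 + 1.61 = 20.05.
Equity: weight = 16.29/20.05 = 0.8125; cost = 13.77%.
Term loan: weight = 1.43/20.05 = 0.0713; after-tax cost = 5.36% × (1 − 17%) = 4.4488%.
Private placement notes: weight = 0.72/20.05 = 0.0359; after-tax cost = 8.99% × (1 − 17%) = 7.4617%.
Senior notes: weight = 1.61/20.05 = 0.0803; after-tax cost = 6.42% × (1 − 17%) = 5.3286%.
WACC = 0.8125 × 13.7700% + 0.0713 × 4.4488% + 0.0359 × 7.4617% + 0.0803 × 5.3286% = 12.2008%.

12.20%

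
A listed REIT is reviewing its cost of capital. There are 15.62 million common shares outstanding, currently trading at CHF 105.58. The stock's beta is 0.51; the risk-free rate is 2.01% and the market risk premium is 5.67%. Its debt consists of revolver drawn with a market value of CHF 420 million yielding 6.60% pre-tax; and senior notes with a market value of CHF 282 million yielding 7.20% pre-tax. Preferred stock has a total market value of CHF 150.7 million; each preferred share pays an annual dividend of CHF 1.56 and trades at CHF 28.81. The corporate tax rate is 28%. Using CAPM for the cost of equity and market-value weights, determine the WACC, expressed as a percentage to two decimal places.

Cost of equity via CAPM: Re = 2.01% + 0.51 × 5.67% = 4.9017%.
Cost of preferred: Rp = 1.56 / 28.81 = 5.4148%.
Market value of equity E = 105.58 × 15.62m = 1649.1596m.
Total capital V = 1649.1596 + 150.7 + 420 + 282 = 2501.8596.
Equity: weight = 1649.1596/2501.8596 = 0.6592; cost = 4.9017%.
Preferred: weight = 150.7/2501.8596 = 0.0602; cost = 5.4148%.
Revolver drawn: weight = 420/2501.8596 = 0.1679; after-tax cost = 6.6% × (1 − 28%) = 4.7520%.
Senior notes: weight = 282/2501.8596 = 0.1127; after-tax cost = 7.2% × (1 − 28%) = 5.1840%.
WACC = 0.6592 × 4.9017% + 0.0602 × 5.4148% + 0.1679 × 4.7520% + 0.1127 × 5.1840% = 4.9393%.

4.94%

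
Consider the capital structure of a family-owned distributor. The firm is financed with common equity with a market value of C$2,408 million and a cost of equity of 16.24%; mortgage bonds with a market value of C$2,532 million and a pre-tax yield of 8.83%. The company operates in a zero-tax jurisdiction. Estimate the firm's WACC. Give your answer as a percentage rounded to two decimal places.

12.44%

Total capital V = 2408 + 2532 = 4940.
Equity: weight = 2408/4940 = 0.4874; cost = 16.24%.
Mortgage bonds: weight = 2532/4940 = 0.5126; after-tax cost = 8.83% × (1 − 0%) = 8.8300%.
WACC = 0.4874 × 16.2400% + 0.5126 × 8.8300% = 12.4420%.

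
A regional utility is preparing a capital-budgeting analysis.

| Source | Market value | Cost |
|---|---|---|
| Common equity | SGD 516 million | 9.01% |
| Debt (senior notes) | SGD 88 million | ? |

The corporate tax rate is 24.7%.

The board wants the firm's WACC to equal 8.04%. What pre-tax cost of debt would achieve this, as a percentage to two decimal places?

Total capital V = 516 + 88 = 604.
Equity weight = 516/604 = 0.8543.
Senior notes weight = 88/604 = 0.1457.
Equity contribution = 0.8543 × 9.01% = 7.6973%.
Remaining for debt = 8.04% − 7.6973% = 0.3427%.
Rd × (1 − 24.7%) × 0.1457 = 0.3427%  ⇒  Rd = 3.1239%.

3.12%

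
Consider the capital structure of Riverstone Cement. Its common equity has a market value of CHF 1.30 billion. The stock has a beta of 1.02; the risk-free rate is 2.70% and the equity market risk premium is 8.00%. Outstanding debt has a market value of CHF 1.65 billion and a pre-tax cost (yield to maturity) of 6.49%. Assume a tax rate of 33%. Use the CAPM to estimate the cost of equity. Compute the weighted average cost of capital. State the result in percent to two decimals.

7.22%

Cost of equity via CAPM: Re = 2.7% + 1.02 × 8.0% = 10.8600%.
Total capital V = 1.3 + 1.65 = 2.95.
Equity: weight = 1.3/2.95 = 0.4407; cost = 10.86%.
Debt: weight = 1.65/2.95 = 0.5593; after-tax cost = 6.49% × (1 − 33%) = 4.3483%.
WACC = 0.4407 × 10.8600% + 0.5593 × 4.3483% = 7.2179%.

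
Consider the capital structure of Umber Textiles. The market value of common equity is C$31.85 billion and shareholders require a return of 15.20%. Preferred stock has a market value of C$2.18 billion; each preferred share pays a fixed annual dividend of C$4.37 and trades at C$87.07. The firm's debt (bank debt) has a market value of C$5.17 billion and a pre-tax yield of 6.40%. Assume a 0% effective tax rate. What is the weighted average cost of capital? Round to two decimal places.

13.47%

Cost of preferred: Rp = 4.37 / 87.07 = 5.0190%.
Total capital V = 31.85 + 2.18 + 5.17 = 39.2.
Equity: weight = 31.85/39.2 = 0.8125; cost = 15.2%.
Preferred: weight = 2.18/39.2 = 0.0556; cost = 5.019%.
Bank debt: weight = 5.17/39.2 = 0.1319; after-tax cost = 6.4% × (1 − 0%) = 6.4000%.
WACC = 0.8125 × 15.2000% + 0.0556 × 5.0190% + 0.1319 × 6.4000% = 13.4732%.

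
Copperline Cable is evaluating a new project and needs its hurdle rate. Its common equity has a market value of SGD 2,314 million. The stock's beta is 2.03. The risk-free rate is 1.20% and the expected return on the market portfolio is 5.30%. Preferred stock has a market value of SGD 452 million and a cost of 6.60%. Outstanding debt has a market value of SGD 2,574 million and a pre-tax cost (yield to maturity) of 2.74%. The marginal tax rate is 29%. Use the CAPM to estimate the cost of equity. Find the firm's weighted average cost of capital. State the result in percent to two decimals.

Market risk premium = 5.3% − 1.2% = 4.1%.
Cost of equity via CAPM: Re = 1.2% + 2.03 × 4.1% = 9.5230%.
Total capital V = 2314 + 452 + 2574 = 5340.
Equity: weight = 2314/5340 = 0.4333; cost = 9.523%.
Preferred: weight = 452/5340 = 0.0846; cost = 6.6%.
Debt: weight = 2574/5340 = 0.4820; after-tax cost = 2.74% × (1 − 29%) = 1.9454%.
WACC = 0.4333 × 9.5230% + 0.0846 × 6.6000% + 0.4820 × 1.9454% = 5.6230%.

5.62%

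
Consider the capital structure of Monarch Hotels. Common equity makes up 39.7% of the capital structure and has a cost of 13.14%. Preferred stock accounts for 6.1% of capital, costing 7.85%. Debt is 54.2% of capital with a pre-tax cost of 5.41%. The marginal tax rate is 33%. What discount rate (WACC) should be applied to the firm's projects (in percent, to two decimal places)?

7.66%

After-tax cost of debt = 5.41% × (1 − 33%) = 3.6247%.
WACC = 0.397 × 13.1400% + 0.061 × 7.8500% + 0.542 × 3.6247% = 7.6600%.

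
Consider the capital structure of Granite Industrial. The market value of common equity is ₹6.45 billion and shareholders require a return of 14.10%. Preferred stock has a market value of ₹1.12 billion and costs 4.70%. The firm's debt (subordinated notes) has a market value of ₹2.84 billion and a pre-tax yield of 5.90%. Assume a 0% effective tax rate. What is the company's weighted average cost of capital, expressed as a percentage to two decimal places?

10.85%

Total capital V = 6.45 + 1.12 + 2.84 = 10.41.
Equity: weight = 6.45/10.41 = 0.6196; cost = 14.1%.
Preferred: weight = 1.12/10.41 = 0.1076; cost = 4.7%.
Subordinated notes: weight = 2.84/10.41 = 0.2728; after-tax cost = 5.9% × (1 − 0%) = 5.9000%.
WACC = 0.6196 × 14.1000% + 0.1076 × 4.7000% + 0.2728 × 5.9000% = 10.8516%.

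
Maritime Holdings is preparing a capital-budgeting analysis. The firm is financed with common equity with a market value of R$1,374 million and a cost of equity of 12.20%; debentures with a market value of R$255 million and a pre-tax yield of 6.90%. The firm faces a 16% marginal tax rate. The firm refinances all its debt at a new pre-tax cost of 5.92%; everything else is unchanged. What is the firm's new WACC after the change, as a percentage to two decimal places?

After the change:
Total capital V = 1374 + 255 = 1629.
Equity: weight = 1374/1629 = 0.8435; cost = 12.2%.
Debentures: weight = 255/1629 = 0.1565; after-tax cost = 5.92% × (1 − 16%) = 4.9728%.
WACC = 0.8435 × 12.2000% + 0.1565 × 4.9728% = 11.0687%.

11.07%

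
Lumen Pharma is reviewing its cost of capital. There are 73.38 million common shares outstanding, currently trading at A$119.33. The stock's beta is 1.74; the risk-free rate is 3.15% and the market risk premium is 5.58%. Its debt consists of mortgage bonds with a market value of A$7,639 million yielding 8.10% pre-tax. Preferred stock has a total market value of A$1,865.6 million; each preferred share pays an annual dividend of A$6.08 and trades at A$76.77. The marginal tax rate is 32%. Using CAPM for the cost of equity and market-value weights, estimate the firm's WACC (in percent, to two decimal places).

Cost of equity via CAPM: Re = 3.15% + 1.74 × 5.58% = 12.8592%.
Cost of preferred: Rp = 6.08 / 76.77 = 7.9198%.
Market value of equity E = 119.33 × 73.38m = 8756.4354m.
Total capital V = 8756.4354 + 1865.6 + 7639 = 18261.0354.
Equity: weight = 8756.4354/18261.0354 = 0.4795; cost = 12.8592%.
Preferred: weight = 1865.6/18261.0354 = 0.1022; cost = 7.9198%.
Mortgage bonds: weight = 7639/18261.0354 = 0.4183; after-tax cost = 8.1% × (1 − 32%) = 5.5080%.
WACC = 0.4795 × 12.8592% + 0.1022 × 7.9198% + 0.4183 × 5.5080% = 9.2794%.

9.28%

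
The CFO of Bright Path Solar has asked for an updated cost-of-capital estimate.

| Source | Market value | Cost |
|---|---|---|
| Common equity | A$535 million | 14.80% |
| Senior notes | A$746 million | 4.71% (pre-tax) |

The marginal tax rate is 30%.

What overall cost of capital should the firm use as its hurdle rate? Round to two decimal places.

Total capital V = 535 + 746 = 1281.
Equity: weight = 535/1281 = 0.4176; cost = 14.8%.
Senior notes: weight = 746/1281 = 0.5824; after-tax cost = 4.71% × (1 − 30%) = 3.2970%.
WACC = 0.4176 × 14.8000% + 0.5824 × 3.2970% = 8.1011%.

8.10%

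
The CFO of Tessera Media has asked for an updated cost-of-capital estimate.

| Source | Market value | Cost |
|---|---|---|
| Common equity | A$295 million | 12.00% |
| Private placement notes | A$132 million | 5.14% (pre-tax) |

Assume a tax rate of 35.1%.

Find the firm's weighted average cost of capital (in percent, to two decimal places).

9.32%

Total capital V = 295 + 132 = 427.
Equity: weight = 295/427 = 0.6909; cost = 12%.
Private placement notes: weight = 132/427 = 0.3091; after-tax cost = 5.14% × (1 − 35.1%) = 3.3359%.
WACC = 0.6909 × 12.0000% + 0.3091 × 3.3359% = 9.3216%.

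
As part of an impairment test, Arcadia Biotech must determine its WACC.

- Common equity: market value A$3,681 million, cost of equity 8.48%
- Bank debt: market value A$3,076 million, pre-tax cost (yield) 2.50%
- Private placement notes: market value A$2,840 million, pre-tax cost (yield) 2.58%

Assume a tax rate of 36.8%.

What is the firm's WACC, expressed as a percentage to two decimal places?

Total capital V = 3681 + 3076 + 2840 = 9597.
Equity: weight = 3681/9597 = 0.3836; cost = 8.48%.
Bank debt: weight = 3076/9597 = 0.3205; after-tax cost = 2.5% × (1 − 36.8%) = 1.5800%.
Private placement notes: weight = 2840/9597 = 0.2959; after-tax cost = 2.58% × (1 − 36.8%) = 1.6306%.
WACC = 0.3836 × 8.4800% + 0.3205 × 1.5800% + 0.2959 × 1.6306% = 4.2415%.

4.24%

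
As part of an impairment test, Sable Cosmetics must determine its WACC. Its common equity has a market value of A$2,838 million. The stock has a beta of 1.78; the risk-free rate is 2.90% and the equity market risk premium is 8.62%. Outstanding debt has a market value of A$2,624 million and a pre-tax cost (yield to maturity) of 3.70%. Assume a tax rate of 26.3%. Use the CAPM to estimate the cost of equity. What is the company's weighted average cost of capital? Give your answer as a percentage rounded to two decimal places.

Cost of equity via CAPM: Re = 2.9% + 1.78 × 8.62% = 18.2436%.
Total capital V = 2838 + 2624 = 5462.
Equity: weight = 2838/5462 = 0.5196; cost = 18.2436%.
Debt: weight = 2624/5462 = 0.4804; after-tax cost = 3.7% × (1 − 26.3%) = 2.7269%.
WACC = 0.5196 × 18.2436% + 0.4804 × 2.7269% = 10.7892%.

10.79%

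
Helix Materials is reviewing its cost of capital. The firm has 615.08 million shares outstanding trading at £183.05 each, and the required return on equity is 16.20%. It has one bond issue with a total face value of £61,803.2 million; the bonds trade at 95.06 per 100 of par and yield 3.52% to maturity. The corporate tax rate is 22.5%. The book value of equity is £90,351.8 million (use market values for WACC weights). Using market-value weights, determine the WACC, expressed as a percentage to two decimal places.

Market value of equity E = 183.05 × 615.08m = 112590.394m. Market value of debt D = 61803.2m × 95.06/100 = 58750.12192m.
Total capital V = 112590.394 + 58750.12192 = 171340.51592.
Equity: weight = 112590.394/171340.51592 = 0.6571; cost = 16.2%.
Bonds outstanding: weight = 58750.12192/171340.51592 = 0.3429; after-tax cost = 3.52% × (1 − 22.5%) = 2.7280%.
WACC = 0.6571 × 16.2000% + 0.3429 × 2.7280% = 11.5807%.

11.58%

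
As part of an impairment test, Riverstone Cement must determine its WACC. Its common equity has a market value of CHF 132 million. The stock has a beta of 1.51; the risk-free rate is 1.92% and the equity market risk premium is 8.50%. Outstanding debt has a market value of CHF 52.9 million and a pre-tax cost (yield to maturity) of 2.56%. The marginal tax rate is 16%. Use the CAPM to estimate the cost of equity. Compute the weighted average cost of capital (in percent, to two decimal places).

Cost of equity via CAPM: Re = 1.92% + 1.51 × 8.5% = 14.7550%.
Total capital V = 132 + 52.9 = 184.9.
Equity: weight = 132/184.9 = 0.7139; cost = 14.755%.
Debt: weight = 52.9/184.9 = 0.2861; after-tax cost = 2.56% × (1 − 16%) = 2.1504%.
WACC = 0.7139 × 14.7550% + 0.2861 × 2.1504% = 11.1488%.

11.15%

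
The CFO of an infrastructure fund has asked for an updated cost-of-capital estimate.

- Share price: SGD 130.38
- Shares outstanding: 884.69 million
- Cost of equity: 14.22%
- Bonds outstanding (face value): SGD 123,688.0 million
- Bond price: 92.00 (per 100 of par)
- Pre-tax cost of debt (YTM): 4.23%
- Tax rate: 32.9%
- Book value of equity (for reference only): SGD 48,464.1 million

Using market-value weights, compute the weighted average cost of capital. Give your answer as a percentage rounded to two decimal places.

8.57%

Market value of equity E = 130.38 × 884.69m = 115345.8822m. Market value of debt D = 123688m × 92.0/100 = 113792.96m.
Total capital V = 115345.8822 + 113792.96 = 229138.8422.
Equity: weight = 115345.8822/229138.8422 = 0.5034; cost = 14.22%.
Bonds outstanding: weight = 113792.96/229138.8422 = 0.4966; after-tax cost = 4.23% × (1 − 32.9%) = 2.8383%.
WACC = 0.5034 × 14.2200% + 0.4966 × 2.8383% = 8.5677%.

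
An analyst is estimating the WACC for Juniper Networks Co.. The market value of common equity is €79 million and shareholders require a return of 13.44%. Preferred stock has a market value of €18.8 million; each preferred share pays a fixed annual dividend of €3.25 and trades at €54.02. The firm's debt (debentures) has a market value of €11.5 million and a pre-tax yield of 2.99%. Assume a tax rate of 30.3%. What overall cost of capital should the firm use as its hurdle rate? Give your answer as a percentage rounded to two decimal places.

10.97%

Cost of preferred: Rp = 3.25 / 54.02 = 6.0163%.
Total capital V = 79 + 18.8 + 11.5 = 109.3.
Equity: weight = 79/109.3 = 0.7228; cost = 13.44%.
Preferred: weight = 18.8/109.3 = 0.1720; cost = 6.0163%.
Debentures: weight = 11.5/109.3 = 0.1052; after-tax cost = 2.99% × (1 − 30.3%) = 2.0840%.
WACC = 0.7228 × 13.4400% + 0.1720 × 6.0163% + 0.1052 × 2.0840% = 10.9683%.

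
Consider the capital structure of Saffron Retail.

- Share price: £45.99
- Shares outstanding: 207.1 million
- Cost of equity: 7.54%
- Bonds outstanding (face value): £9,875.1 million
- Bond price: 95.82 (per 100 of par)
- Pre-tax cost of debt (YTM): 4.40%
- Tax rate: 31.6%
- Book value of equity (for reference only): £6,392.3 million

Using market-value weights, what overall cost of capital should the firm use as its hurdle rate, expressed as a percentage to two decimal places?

5.28%

Market value of equity E = 45.99 × 207.1m = 9524.529m. Market value of debt D = 9875.1m × 95.82/100 = 9462.32082m.
Total capital V = 9524.529 + 9462.32082 = 18986.84982.
Equity: weight = 9524.529/18986.84982 = 0.5016; cost = 7.54%.
Bonds outstanding: weight = 9462.32082/18986.84982 = 0.4984; after-tax cost = 4.4% × (1 − 31.6%) = 3.0096%.
WACC = 0.5016 × 7.5400% + 0.4984 × 3.0096% = 5.2822%.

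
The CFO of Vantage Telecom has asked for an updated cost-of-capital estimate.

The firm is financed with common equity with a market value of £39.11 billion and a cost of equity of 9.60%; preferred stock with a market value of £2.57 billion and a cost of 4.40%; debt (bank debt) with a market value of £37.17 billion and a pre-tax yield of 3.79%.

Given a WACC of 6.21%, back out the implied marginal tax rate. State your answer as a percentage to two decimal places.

Total capital V = 39.11 + 2.57 + 37.17 = 78.85.
Equity weight = 39.11/78.85 = 0.4960.
Preferred weight = 2.57/78.85 = 0.0326.
Bank debt weight = 37.17/78.85 = 0.4714.
Equity contribution = 0.4960 × 9.6% = 4.7616%.
Preferred contribution = 0.0326 × 4.4% = 0.1434%.
Debt contribution must be 6.21% − 4.9051% = 1.3049%.
0.4714 × 3.79% × (1 − T) = 1.3049%  ⇒  (1 − T) = 0.7304.
T = 26.9601%.

26.96%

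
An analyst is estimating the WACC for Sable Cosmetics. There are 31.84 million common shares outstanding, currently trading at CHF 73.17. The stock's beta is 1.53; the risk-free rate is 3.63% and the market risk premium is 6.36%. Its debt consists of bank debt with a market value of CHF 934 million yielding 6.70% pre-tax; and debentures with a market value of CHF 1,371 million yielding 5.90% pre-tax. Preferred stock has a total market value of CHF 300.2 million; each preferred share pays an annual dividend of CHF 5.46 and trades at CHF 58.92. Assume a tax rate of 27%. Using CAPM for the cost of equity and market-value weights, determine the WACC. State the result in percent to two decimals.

Cost of equity via CAPM: Re = 3.63% + 1.53 × 6.36% = 13.3608%.
Cost of preferred: Rp = 5.46 / 58.92 = 9.2668%.
Market value of equity E = 73.17 × 31.84m = 2329.7328m.
Total capital V = 2329.7328 + 300.2 + 934 + 1371 = 4934.9328.
Equity: weight = 2329.7328/4934.9328 = 0.4721; cost = 13.3608%.
Preferred: weight = 300.2/4934.9328 = 0.0608; cost = 9.2668%.
Bank debt: weight = 934/4934.9328 = 0.1893; after-tax cost = 6.7% × (1 − 27%) = 4.8910%.
Debentures: weight = 1371/4934.9328 = 0.2778; after-tax cost = 5.9% × (1 − 27%) = 4.3070%.
WACC = 0.4721 × 13.3608% + 0.0608 × 9.2668% + 0.1893 × 4.8910% + 0.2778 × 4.3070% = 8.9935%.

8.99%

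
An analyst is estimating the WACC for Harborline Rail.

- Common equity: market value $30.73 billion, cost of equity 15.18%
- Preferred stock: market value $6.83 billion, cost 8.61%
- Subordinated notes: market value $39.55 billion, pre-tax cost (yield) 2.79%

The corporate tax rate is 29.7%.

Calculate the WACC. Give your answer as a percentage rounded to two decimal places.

Total capital V = 30.73 + 6.83 + 39.55 = 77.11.
Equity: weight = 30.73/77.11 = 0.3985; cost = 15.18%.
Preferred: weight = 6.83/77.11 = 0.0886; cost = 8.61%.
Subordinated notes: weight = 39.55/77.11 = 0.5129; after-tax cost = 2.79% × (1 − 29.7%) = 1.9614%.
WACC = 0.3985 × 15.1800% + 0.0886 × 8.6100% + 0.5129 × 1.9614% = 7.8182%.

7.82%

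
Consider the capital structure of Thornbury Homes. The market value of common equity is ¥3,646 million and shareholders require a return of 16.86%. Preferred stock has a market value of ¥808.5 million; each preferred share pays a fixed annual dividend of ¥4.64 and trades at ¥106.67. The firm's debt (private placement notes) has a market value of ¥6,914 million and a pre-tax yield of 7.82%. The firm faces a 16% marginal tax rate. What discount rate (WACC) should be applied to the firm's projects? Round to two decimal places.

9.71%

Cost of preferred: Rp = 4.64 / 106.67 = 4.3499%.
Total capital V = 3646 + 808.5 + 6914 = 11368.5.
Equity: weight = 3646/11368.5 = 0.3207; cost = 16.86%.
Preferred: weight = 808.5/11368.5 = 0.0711; cost = 4.3499%.
Private placement notes: weight = 6914/11368.5 = 0.6082; after-tax cost = 7.82% × (1 − 16%) = 6.5688%.
WACC = 0.3207 × 16.8600% + 0.0711 × 4.3499% + 0.6082 × 6.5688% = 9.7115%.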